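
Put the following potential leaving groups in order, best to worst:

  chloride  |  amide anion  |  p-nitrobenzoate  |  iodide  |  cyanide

A good leaving group is a weak base: the lower the pKₐ of its conjugate acid, the more readily it departs.
iodide: pKₐ(HI) ≈ -10
chloride: pKₐ(HCl) ≈ -7
p-nitrobenzoate: pKₐ(p-nitrobenzoic acid) ≈ 3.4
cyanide: pKₐ(HCN) ≈ 9.2
amide anion: pKₐ(NH₃) ≈ 38

iodide > chloride > p-nitrobenzoate > cyanide > amide anion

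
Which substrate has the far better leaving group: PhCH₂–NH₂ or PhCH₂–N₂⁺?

From PhCH₂–NH₂ the departing group would be NH₂⁻ (pKₐ(NH₃) ≈ 38). Extremely strong base; never a leaving group.
From PhCH₂–N₂⁺ the leaving group is N₂ (no meaningful conjugate acid; N₂ departs as an exceptionally stable neutral molecule).
(In practice PhCH₂–N₂⁺ is made from PhCH₂–NH₂ by diazotisation (NaNO₂ / HCl, 0 °C), generating a diazonium salt that expels N₂.)

PhCH₂–N₂⁺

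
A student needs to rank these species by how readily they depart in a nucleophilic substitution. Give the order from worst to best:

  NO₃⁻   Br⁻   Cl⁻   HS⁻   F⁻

Rank by basicity of the departing species: weakest base leaves most easily.
Br⁻: pKₐ(HBr) ≈ -9
Cl⁻: pKₐ(HCl) ≈ -7
NO₃⁻: pKₐ(HNO₃) ≈ -1.3
F⁻: pKₐ(HF) ≈ 3.2
HS⁻: pKₐ(H₂S) ≈ 7
The question asks for worst first, so the sequence is read in increasing leaving-group ability.

HS⁻ < F⁻ < NO₃⁻ < Cl⁻ < Br⁻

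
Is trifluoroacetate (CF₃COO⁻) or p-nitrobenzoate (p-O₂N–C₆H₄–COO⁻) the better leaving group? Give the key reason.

trifluoroacetate (CF₃COO⁻) is the better leaving group.
pKₐ(CF₃COOH) ≈ 0.2 versus pKₐ(p-nitrobenzoic acid) ≈ 3.4: trifluoroacetate (CF₃COO⁻) is the much weaker base.
Strongly electron-withdrawing CF₃ stabilises the carboxylate.

trifluoroacetate (CF₃COO⁻)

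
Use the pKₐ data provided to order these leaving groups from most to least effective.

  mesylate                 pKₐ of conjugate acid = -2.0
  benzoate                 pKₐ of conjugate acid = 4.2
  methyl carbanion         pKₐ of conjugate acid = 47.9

Lower conjugate-acid pKₐ ⇒ weaker base ⇒ better leaving group.
Sorting by the given values: mesylate (-2.0), benzoate (4.2), methyl carbanion (47.9).

mesylate > benzoate > methyl carbanion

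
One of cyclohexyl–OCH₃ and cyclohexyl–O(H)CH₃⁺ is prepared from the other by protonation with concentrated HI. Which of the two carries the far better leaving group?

From cyclohexyl–OCH₃ the departing group would be CH₃O⁻ (pKₐ(CH₃OH) ≈ 15.5). Strong base; alkoxides do not leave unassisted.
From cyclohexyl–O(H)CH₃⁺ the leaving group is R'OH (pKₐ(R'OH₂⁺) ≈ -2.4). Neutral; leaves from a protonated ether (an oxonium ion, R–O(H)R'⁺).
Protonation with concentrated HI works by allowing neutral methanol, rather than methoxide, to depart, making cyclohexyl–O(H)CH₃⁺ enormously more reactive.

cyclohexyl–O(H)CH₃⁺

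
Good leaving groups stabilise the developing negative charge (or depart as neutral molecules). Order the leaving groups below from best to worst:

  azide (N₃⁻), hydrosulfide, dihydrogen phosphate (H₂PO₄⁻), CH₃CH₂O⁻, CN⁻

dihydrogen phosphate (H₂PO₄⁻) > azide (N₃⁻) > hydrosulfide > CN⁻ > CH₃CH₂O⁻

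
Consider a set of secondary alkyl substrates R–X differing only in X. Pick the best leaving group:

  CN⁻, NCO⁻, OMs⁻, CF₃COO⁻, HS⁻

Rank by basicity of the departing species: weakest base leaves most easily.
OMs⁻: pKₐ(CH₃SO₃H (MsOH)) ≈ -1.9
CF₃COO⁻: pKₐ(CF₃COOH) ≈ 0.2
NCO⁻: pKₐ(HOCN) ≈ 3.5
HS⁻: pKₐ(H₂S) ≈ 7
CN⁻: pKₐ(HCN) ≈ 9.2

OMs⁻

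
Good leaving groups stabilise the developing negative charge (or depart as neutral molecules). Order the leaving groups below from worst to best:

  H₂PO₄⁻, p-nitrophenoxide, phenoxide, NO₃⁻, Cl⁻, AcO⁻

The more stable X⁻ (or X) is on its own — i.e. the weaker a base it is — the better a leaving group it makes.
Cl⁻: pKₐ(HCl) ≈ -7 — moderately weak base
NO₃⁻: pKₐ(HNO₃) ≈ -1.3 — resonance-delocalised over three oxygens
H₂PO₄⁻: pKₐ(H₃PO₄) ≈ 2.1
AcO⁻: pKₐ(CH₃COOH) ≈ 4.8
p-nitrophenoxide: pKₐ(p-nitrophenol) ≈ 7.2 — nitro group delocalises the charge; the classic chromogenic LG
phenoxide: pKₐ(C₆H₅OH (phenol)) ≈ 10 — resonance into the ring helps, but still a poor LG
Reversing gives the worst-to-best order requested.

phenoxide < p-nitrophenoxide < AcO⁻ < H₂PO₄⁻ < NO₃⁻ < Cl⁻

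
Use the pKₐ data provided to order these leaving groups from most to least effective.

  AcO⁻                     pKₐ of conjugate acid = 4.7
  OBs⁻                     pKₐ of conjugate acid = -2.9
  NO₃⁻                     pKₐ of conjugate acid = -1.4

OBs⁻ > NO₃⁻ > AcO⁻

Lower conjugate-acid pKₐ ⇒ weaker base ⇒ better leaving group.
Sorting by the given values: OBs⁻ (-2.9), NO₃⁻ (-1.4), AcO⁻ (4.7).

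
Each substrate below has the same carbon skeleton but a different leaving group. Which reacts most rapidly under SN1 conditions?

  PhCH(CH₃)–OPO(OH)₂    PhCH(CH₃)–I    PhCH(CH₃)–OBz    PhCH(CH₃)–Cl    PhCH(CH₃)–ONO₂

PhCH(CH₃)–I

The skeletons are identical, so relative rate is governed entirely by leaving-group ability.
The more stable X⁻ (or X) is on its own — i.e. the weaker a base it is — the better a leaving group it makes.
PhCH(CH₃)–I loses I⁻: pKₐ(HI) ≈ -10
PhCH(CH₃)–Cl loses Cl⁻: pKₐ(HCl) ≈ -7
PhCH(CH₃)–ONO₂ loses NO₃⁻: pKₐ(HNO₃) ≈ -1.3
PhCH(CH₃)–OPO(OH)₂ loses H₂PO₄⁻: pKₐ(H₃PO₄) ≈ 2.1
PhCH(CH₃)–OBz loses PhCOO⁻: pKₐ(C₆H₅COOH) ≈ 4.2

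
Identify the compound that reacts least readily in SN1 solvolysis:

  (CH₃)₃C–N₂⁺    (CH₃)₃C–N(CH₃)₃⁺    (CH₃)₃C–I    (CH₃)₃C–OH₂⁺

(CH₃)₃C–N(CH₃)₃⁺

The skeletons are identical, so relative rate is governed entirely by leaving-group ability.
Rank by basicity of the departing species: weakest base leaves most easily.
(CH₃)₃C–N₂⁺ loses N₂: no meaningful conjugate acid; N₂ departs as an exceptionally stable neutral molecule
(CH₃)₃C–I loses I⁻: pKₐ(HI) ≈ -10
(CH₃)₃C–OH₂⁺ loses H₂O: pKₐ(H₃O⁺) ≈ -1.7
(CH₃)₃C–N(CH₃)₃⁺ loses NR'₃: pKₐ(R'₃NH⁺) ≈ 10.7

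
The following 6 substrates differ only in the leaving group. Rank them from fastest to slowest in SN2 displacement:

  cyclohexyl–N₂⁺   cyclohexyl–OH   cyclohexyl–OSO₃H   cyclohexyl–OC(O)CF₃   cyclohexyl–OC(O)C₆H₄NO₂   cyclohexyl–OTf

cyclohexyl–N₂⁺ > cyclohexyl–OTf > cyclohexyl–OSO₃H > cyclohexyl–OC(O)CF₃ > cyclohexyl–OC(O)C₆H₄NO₂ > cyclohexyl–OH

With the same alkyl group throughout, only the leaving group differentiates the rates.
A good leaving group is a weak base: the lower the pKₐ of its conjugate acid, the more readily it departs.
cyclohexyl–N₂⁺ loses N₂: no meaningful conjugate acid; N₂ departs as an exceptionally stable neutral molecule
cyclohexyl–OTf loses OTf⁻: pKₐ(CF₃SO₃H (triflic acid)) ≈ -14
cyclohexyl–OSO₃H loses HSO₄⁻: pKₐ(H₂SO₄) ≈ -3
cyclohexyl–OC(O)CF₃ loses CF₃COO⁻: pKₐ(CF₃COOH) ≈ 0.2
cyclohexyl–OC(O)C₆H₄NO₂ loses p-O₂N–C₆H₄–COO⁻: pKₐ(p-nitrobenzoic acid) ≈ 3.4
cyclohexyl–OH loses OH⁻: pKₐ(H₂O) ≈ 15.7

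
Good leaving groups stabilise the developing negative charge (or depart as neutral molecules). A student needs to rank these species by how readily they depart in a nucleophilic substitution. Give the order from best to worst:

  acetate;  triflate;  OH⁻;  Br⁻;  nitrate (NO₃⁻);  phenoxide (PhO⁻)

triflate > Br⁻ > nitrate (NO₃⁻) > acetate > phenoxide (PhO⁻) > OH⁻

Leaving-group ability tracks the stability of the departed species; conjugate-acid pKₐ is the usual yardstick (lower pKₐ → better LG).
triflate: pKₐ(CF₃SO₃H (triflic acid)) ≈ -14
Br⁻: pKₐ(HBr) ≈ -9 — weak base; good leaving group
nitrate (NO₃⁻): pKₐ(HNO₃) ≈ -1.3 — resonance-delocalised over three oxygens
acetate: pKₐ(CH₃COOH) ≈ 4.8
phenoxide (PhO⁻): pKₐ(C₆H₅OH (phenol)) ≈ 10 — resonance into the ring helps, but still a poor LG
OH⁻: pKₐ(H₂O) ≈ 15.7 — strong base; essentially never leaves without prior activation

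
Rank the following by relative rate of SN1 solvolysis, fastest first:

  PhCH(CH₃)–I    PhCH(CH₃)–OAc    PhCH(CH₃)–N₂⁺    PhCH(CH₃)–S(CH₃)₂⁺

PhCH(CH₃)–N₂⁺ > PhCH(CH₃)–I > PhCH(CH₃)–S(CH₃)₂⁺ > PhCH(CH₃)–OAc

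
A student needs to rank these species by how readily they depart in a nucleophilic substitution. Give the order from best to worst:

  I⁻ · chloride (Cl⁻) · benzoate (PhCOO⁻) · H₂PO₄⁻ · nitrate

I⁻ > chloride (Cl⁻) > nitrate > H₂PO₄⁻ > benzoate (PhCOO⁻)

I⁻: pKₐ(HI) ≈ -10 — large, highly polarisable; very weak base
chloride (Cl⁻): pKₐ(HCl) ≈ -7
nitrate: pKₐ(HNO₃) ≈ -1.3 — resonance-delocalised over three oxygens
H₂PO₄⁻: pKₐ(H₃PO₄) ≈ 2.1
benzoate (PhCOO⁻): pKₐ(C₆H₅COOH) ≈ 4.2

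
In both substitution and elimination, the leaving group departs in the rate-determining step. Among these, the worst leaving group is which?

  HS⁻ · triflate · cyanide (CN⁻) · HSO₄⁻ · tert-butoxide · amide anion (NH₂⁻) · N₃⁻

A good leaving group is a weak base: the lower the pKₐ of its conjugate acid, the more readily it departs.
triflate: pKₐ(CF₃SO₃H (triflic acid)) ≈ -14
HSO₄⁻: pKₐ(H₂SO₄) ≈ -3
N₃⁻: pKₐ(HN₃) ≈ 4.7
HS⁻: pKₐ(H₂S) ≈ 7
cyanide (CN⁻): pKₐ(HCN) ≈ 9.2
tert-butoxide: pKₐ(t-BuOH) ≈ 18
amide anion (NH₂⁻): pKₐ(NH₃) ≈ 38

amide anion (NH₂⁻)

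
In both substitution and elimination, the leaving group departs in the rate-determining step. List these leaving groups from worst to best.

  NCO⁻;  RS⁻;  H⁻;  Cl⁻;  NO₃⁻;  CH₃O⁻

H⁻ < CH₃O⁻ < RS⁻ < NCO⁻ < NO₃⁻ < Cl⁻

Rank by basicity of the departing species: weakest base leaves most easily.
Cl⁻: pKₐ(HCl) ≈ -7
NO₃⁻: pKₐ(HNO₃) ≈ -1.3 — resonance-delocalised over three oxygens
NCO⁻: pKₐ(HOCN) ≈ 3.5 — resonance between N and O
RS⁻: pKₐ(RSH (a thiol)) ≈ 10.5
CH₃O⁻: pKₐ(CH₃OH) ≈ 15.5 — strong base; alkoxides do not leave unassisted
H⁻: pKₐ(H₂) ≈ 36
The question asks for worst first, so the sequence is read in increasing leaving-group ability.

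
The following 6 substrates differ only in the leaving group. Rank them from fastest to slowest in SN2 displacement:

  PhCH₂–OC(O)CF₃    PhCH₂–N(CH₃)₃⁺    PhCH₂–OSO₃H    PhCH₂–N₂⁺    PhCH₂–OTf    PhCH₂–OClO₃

Identical carbon frameworks mean the comparison reduces to leaving-group quality.
Leaving-group ability tracks the stability of the departed species; conjugate-acid pKₐ is the usual yardstick (lower pKₐ → better LG).
PhCH₂–N₂⁺ loses N₂: no meaningful conjugate acid; N₂ departs as an exceptionally stable neutral molecule
PhCH₂–OTf loses OTf⁻: pKₐ(CF₃SO₃H (triflic acid)) ≈ -14
PhCH₂–OClO₃ loses ClO₄⁻: pKₐ(HClO₄) ≈ -10
PhCH₂–OSO₃H loses HSO₄⁻: pKₐ(H₂SO₄) ≈ -3
PhCH₂–OC(O)CF₃ loses CF₃COO⁻: pKₐ(CF₃COOH) ≈ 0.2
PhCH₂–N(CH₃)₃⁺ loses NR'₃: pKₐ(R'₃NH⁺) ≈ 10.7

PhCH₂–N₂⁺ > PhCH₂–OTf > PhCH₂–OClO₃ > PhCH₂–OSO₃H > PhCH₂–OC(O)CF₃ > PhCH₂–N(CH₃)₃⁺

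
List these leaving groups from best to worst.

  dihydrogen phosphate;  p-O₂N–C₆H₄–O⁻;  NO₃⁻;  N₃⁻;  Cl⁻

Cl⁻: pKₐ(HCl) ≈ -7
NO₃⁻: pKₐ(HNO₃) ≈ -1.3
dihydrogen phosphate: pKₐ(H₃PO₄) ≈ 2.1
N₃⁻: pKₐ(HN₃) ≈ 4.7
p-O₂N–C₆H₄–O⁻: pKₐ(p-nitrophenol) ≈ 7.2

Cl⁻ > NO₃⁻ > dihydrogen phosphate > N₃⁻ > p-O₂N–C₆H₄–O⁻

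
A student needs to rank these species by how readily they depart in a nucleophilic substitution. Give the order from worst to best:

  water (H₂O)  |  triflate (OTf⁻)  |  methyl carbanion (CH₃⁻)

methyl carbanion (CH₃⁻) < water (H₂O) < triflate (OTf⁻)

Rank by basicity of the departing species: weakest base leaves most easily.
triflate (OTf⁻): pKₐ(CF₃SO₃H (triflic acid)) ≈ -14 — charge spread over three oxygens and a CF₃ group; the premier leaving group in synthesis
water (H₂O): pKₐ(H₃O⁺) ≈ -1.7
methyl carbanion (CH₃⁻): pKₐ(CH₄) ≈ 48 — unstabilised carbanion; the worst conceivable leaving group
The question asks for worst first, so the sequence is read in increasing leaving-group ability.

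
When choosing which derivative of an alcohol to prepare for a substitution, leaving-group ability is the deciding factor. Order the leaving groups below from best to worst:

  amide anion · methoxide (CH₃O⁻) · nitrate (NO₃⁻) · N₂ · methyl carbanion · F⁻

The more stable X⁻ (or X) is on its own — i.e. the weaker a base it is — the better a leaving group it makes.
N₂: no meaningful conjugate acid; N₂ departs as an exceptionally stable neutral molecule
nitrate (NO₃⁻): pKₐ(HNO₃) ≈ -1.3 — resonance-delocalised over three oxygens
F⁻: pKₐ(HF) ≈ 3.2
methoxide (CH₃O⁻): pKₐ(CH₃OH) ≈ 15.5
amide anion: pKₐ(NH₃) ≈ 38 — extremely strong base; never a leaving group
methyl carbanion: pKₐ(CH₄) ≈ 48 — unstabilised carbanion; the worst conceivable leaving group

N₂ > nitrate (NO₃⁻) > F⁻ > methoxide (CH₃O⁻) > amide anion > methyl carbanion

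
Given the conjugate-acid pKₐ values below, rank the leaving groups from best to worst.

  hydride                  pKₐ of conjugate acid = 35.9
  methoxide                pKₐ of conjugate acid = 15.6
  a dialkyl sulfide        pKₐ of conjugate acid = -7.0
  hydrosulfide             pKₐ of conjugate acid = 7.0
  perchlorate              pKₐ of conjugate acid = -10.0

perchlorate > a dialkyl sulfide > hydrosulfide > methoxide > hydride

Lower conjugate-acid pKₐ ⇒ weaker base ⇒ better leaving group.
Sorting by the given values: perchlorate (-10.0), a dialkyl sulfide (-7.0), hydrosulfide (7.0), methoxide (15.6), hydride (35.9).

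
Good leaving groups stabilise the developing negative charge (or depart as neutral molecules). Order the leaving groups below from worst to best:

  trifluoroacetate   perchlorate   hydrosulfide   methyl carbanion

methyl carbanion < hydrosulfide < trifluoroacetate < perchlorate

Rank by basicity of the departing species: weakest base leaves most easily.
perchlorate: pKₐ(HClO₄) ≈ -10 — extremely weak base; rarely used for safety reasons
trifluoroacetate: pKₐ(CF₃COOH) ≈ 0.2 — strongly electron-withdrawing CF₃ stabilises the carboxylate
hydrosulfide: pKₐ(H₂S) ≈ 7 — larger and more polarisable than the oxygen analogue
methyl carbanion: pKₐ(CH₄) ≈ 48 — unstabilised carbanion; the worst conceivable leaving group
Reversing gives the worst-to-best order requested.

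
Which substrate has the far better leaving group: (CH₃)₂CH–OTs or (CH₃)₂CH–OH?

From (CH₃)₂CH–OH the departing group would be OH⁻ (pKₐ(H₂O) ≈ 15.7). Strong base; essentially never leaves without prior activation.
From (CH₃)₂CH–OTs the leaving group is OTs⁻ (pKₐ(p-CH₃C₆H₄SO₃H (TsOH)) ≈ -2.8). Resonance-delocalised arenesulfonate.
(In practice (CH₃)₂CH–OTs is made from (CH₃)₂CH–OH by treatment with TsCl / pyridine, converting the hydroxyl into a tosylate.)

(CH₃)₂CH–OTs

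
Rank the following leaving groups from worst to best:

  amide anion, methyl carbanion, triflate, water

methyl carbanion < amide anion < water < triflate

A good leaving group is a weak base: the lower the pKₐ of its conjugate acid, the more readily it departs.
triflate: pKₐ(CF₃SO₃H (triflic acid)) ≈ -14 — charge spread over three oxygens and a CF₃ group; the premier leaving group in synthesis
water: pKₐ(H₃O⁺) ≈ -1.7
amide anion: pKₐ(NH₃) ≈ 38 — extremely strong base; never a leaving group
methyl carbanion: pKₐ(CH₄) ≈ 48
Listed from poorest to best leaving group as asked.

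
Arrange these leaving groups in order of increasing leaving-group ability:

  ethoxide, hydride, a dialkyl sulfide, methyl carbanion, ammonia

methyl carbanion < hydride < ethoxide < ammonia < a dialkyl sulfide

A good leaving group is a weak base: the lower the pKₐ of its conjugate acid, the more readily it departs.
a dialkyl sulfide: pKₐ(R'₂SH⁺) ≈ -7
ammonia: pKₐ(NH₄⁺) ≈ 9.2
ethoxide: pKₐ(CH₃CH₂OH) ≈ 16
hydride: pKₐ(H₂) ≈ 36
methyl carbanion: pKₐ(CH₄) ≈ 48
Listed from poorest to best leaving group as asked.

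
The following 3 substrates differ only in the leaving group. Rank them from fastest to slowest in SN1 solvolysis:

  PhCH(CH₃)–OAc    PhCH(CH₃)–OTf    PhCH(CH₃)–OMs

Same R in every case — rank the leaving groups.
A good leaving group is a weak base: the lower the pKₐ of its conjugate acid, the more readily it departs.
PhCH(CH₃)–OTf loses OTf⁻: pKₐ(CF₃SO₃H (triflic acid)) ≈ -14
PhCH(CH₃)–OMs loses OMs⁻: pKₐ(CH₃SO₃H (MsOH)) ≈ -1.9
PhCH(CH₃)–OAc loses AcO⁻: pKₐ(CH₃COOH) ≈ 4.8

PhCH(CH₃)–OTf > PhCH(CH₃)–OMs > PhCH(CH₃)–OAc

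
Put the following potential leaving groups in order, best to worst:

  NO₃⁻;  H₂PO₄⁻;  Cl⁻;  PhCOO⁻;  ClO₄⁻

ClO₄⁻ > Cl⁻ > NO₃⁻ > H₂PO₄⁻ > PhCOO⁻

The more stable X⁻ (or X) is on its own — i.e. the weaker a base it is — the better a leaving group it makes.
ClO₄⁻: pKₐ(HClO₄) ≈ -10
Cl⁻: pKₐ(HCl) ≈ -7
NO₃⁻: pKₐ(HNO₃) ≈ -1.3
H₂PO₄⁻: pKₐ(H₃PO₄) ≈ 2.1
PhCOO⁻: pKₐ(C₆H₅COOH) ≈ 4.2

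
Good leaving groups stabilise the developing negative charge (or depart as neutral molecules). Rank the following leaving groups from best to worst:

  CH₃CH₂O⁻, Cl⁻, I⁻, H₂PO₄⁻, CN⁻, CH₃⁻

The more stable X⁻ (or X) is on its own — i.e. the weaker a base it is — the better a leaving group it makes.
I⁻: pKₐ(HI) ≈ -10
Cl⁻: pKₐ(HCl) ≈ -7
H₂PO₄⁻: pKₐ(H₃PO₄) ≈ 2.1
CN⁻: pKₐ(HCN) ≈ 9.2 — sp carbon stabilises the charge somewhat, but still a poor LG
CH₃CH₂O⁻: pKₐ(CH₃CH₂OH) ≈ 16 — strong base; alkoxides do not leave unassisted
CH₃⁻: pKₐ(CH₄) ≈ 48 — unstabilised carbanion; the worst conceivable leaving group

I⁻ > Cl⁻ > H₂PO₄⁻ > CN⁻ > CH₃CH₂O⁻ > CH₃⁻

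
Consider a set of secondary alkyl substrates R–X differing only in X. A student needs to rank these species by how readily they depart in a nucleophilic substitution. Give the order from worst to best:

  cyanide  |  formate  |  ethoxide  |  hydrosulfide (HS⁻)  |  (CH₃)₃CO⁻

(CH₃)₃CO⁻ < ethoxide < cyanide < hydrosulfide (HS⁻) < formate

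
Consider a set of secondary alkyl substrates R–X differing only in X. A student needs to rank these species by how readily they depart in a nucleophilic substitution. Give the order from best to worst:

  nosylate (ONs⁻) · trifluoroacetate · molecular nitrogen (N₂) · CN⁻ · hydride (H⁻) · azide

molecular nitrogen (N₂): no meaningful conjugate acid; N₂ departs as an exceptionally stable neutral molecule
nosylate (ONs⁻): pKₐ(p-O₂NC₆H₄SO₃H) ≈ -3.5
trifluoroacetate: pKₐ(CF₃COOH) ≈ 0.2
azide: pKₐ(HN₃) ≈ 4.7
CN⁻: pKₐ(HCN) ≈ 9.2
hydride (H⁻): pKₐ(H₂) ≈ 36

molecular nitrogen (N₂) > nosylate (ONs⁻) > trifluoroacetate > azide > CN⁻ > hydride (H⁻)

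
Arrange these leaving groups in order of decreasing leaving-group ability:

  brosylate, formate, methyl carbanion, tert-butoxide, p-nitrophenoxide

brosylate: pKₐ(p-BrC₆H₄SO₃H) ≈ -2.8
formate: pKₐ(HCOOH) ≈ 3.8
p-nitrophenoxide: pKₐ(p-nitrophenol) ≈ 7.2
tert-butoxide: pKₐ(t-BuOH) ≈ 18
methyl carbanion: pKₐ(CH₄) ≈ 48

brosylate > formate > p-nitrophenoxide > tert-butoxide > methyl carbanion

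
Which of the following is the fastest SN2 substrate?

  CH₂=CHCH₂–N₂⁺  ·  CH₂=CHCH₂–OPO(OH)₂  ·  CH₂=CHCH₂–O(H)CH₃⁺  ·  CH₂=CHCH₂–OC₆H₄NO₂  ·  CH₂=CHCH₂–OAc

Same R in every case — rank the leaving groups.
The more stable X⁻ (or X) is on its own — i.e. the weaker a base it is — the better a leaving group it makes.
CH₂=CHCH₂–N₂⁺ loses N₂: no meaningful conjugate acid; N₂ departs as an exceptionally stable neutral molecule
CH₂=CHCH₂–O(H)CH₃⁺ loses R'OH: pKₐ(R'OH₂⁺) ≈ -2.4
CH₂=CHCH₂–OPO(OH)₂ loses H₂PO₄⁻: pKₐ(H₃PO₄) ≈ 2.1
CH₂=CHCH₂–OAc loses AcO⁻: pKₐ(CH₃COOH) ≈ 4.8
CH₂=CHCH₂–OC₆H₄NO₂ loses p-O₂N–C₆H₄–O⁻: pKₐ(p-nitrophenol) ≈ 7.2

CH₂=CHCH₂–N₂⁺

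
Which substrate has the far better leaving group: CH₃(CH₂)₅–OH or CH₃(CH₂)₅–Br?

From CH₃(CH₂)₅–OH the departing group would be OH⁻ (pKₐ(H₂O) ≈ 15.7). Strong base; essentially never leaves without prior activation.
From CH₃(CH₂)₅–Br the leaving group is Br⁻ (pKₐ(HBr) ≈ -9). Weak base; good leaving group.
(In practice CH₃(CH₂)₅–Br is made from CH₃(CH₂)₅–OH by treatment with PBr₃, replacing the hydroxyl with bromide.)

CH₃(CH₂)₅–Br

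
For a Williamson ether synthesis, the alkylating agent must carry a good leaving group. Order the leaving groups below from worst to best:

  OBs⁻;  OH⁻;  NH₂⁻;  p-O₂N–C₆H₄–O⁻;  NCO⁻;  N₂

Rank by basicity of the departing species: weakest base leaves most easily.
N₂: no meaningful conjugate acid; N₂ departs as an exceptionally stable neutral molecule
OBs⁻: pKₐ(p-BrC₆H₄SO₃H) ≈ -2.8
NCO⁻: pKₐ(HOCN) ≈ 3.5
p-O₂N–C₆H₄–O⁻: pKₐ(p-nitrophenol) ≈ 7.2
OH⁻: pKₐ(H₂O) ≈ 15.7
NH₂⁻: pKₐ(NH₃) ≈ 38
Listed from poorest to best leaving group as asked.

NH₂⁻ < OH⁻ < p-O₂N–C₆H₄–O⁻ < NCO⁻ < OBs⁻ < N₂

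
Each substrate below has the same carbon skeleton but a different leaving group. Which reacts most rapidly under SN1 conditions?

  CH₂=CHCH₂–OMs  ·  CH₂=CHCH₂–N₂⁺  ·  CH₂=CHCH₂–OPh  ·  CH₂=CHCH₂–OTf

Identical carbon frameworks mean the comparison reduces to leaving-group quality.
The more stable X⁻ (or X) is on its own — i.e. the weaker a base it is — the better a leaving group it makes.
CH₂=CHCH₂–N₂⁺ loses N₂: no meaningful conjugate acid; N₂ departs as an exceptionally stable neutral molecule
CH₂=CHCH₂–OTf loses OTf⁻: pKₐ(CF₃SO₃H (triflic acid)) ≈ -14
CH₂=CHCH₂–OMs loses OMs⁻: pKₐ(CH₃SO₃H (MsOH)) ≈ -1.9
CH₂=CHCH₂–OPh loses PhO⁻: pKₐ(C₆H₅OH (phenol)) ≈ 10

CH₂=CHCH₂–N₂⁺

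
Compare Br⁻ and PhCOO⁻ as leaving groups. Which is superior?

Br⁻

Br⁻ is the better leaving group.
pKₐ(HBr) ≈ -9 versus pKₐ(C₆H₅COOH) ≈ 4.2: Br⁻ is the much weaker base.
Weak base; good leaving group.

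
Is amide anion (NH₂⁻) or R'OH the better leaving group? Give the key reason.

R'OH is the better leaving group.
pKₐ(R'OH₂⁺) ≈ -2.4 versus pKₐ(NH₃) ≈ 38: R'OH is the much weaker base.
Neutral; leaves from a protonated ether (an oxonium ion, R–O(H)R'⁺).

R'OH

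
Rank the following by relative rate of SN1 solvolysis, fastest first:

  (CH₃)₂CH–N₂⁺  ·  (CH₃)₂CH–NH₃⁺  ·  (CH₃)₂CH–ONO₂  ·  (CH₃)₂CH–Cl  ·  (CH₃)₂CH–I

(CH₃)₂CH–N₂⁺ > (CH₃)₂CH–I > (CH₃)₂CH–Cl > (CH₃)₂CH–ONO₂ > (CH₃)₂CH–NH₃⁺

With the same alkyl group throughout, only the leaving group differentiates the rates.
Rank by basicity of the departing species: weakest base leaves most easily.
(CH₃)₂CH–N₂⁺ loses N₂: no meaningful conjugate acid; N₂ departs as an exceptionally stable neutral molecule
(CH₃)₂CH–I loses I⁻: pKₐ(HI) ≈ -10
(CH₃)₂CH–Cl loses Cl⁻: pKₐ(HCl) ≈ -7
(CH₃)₂CH–ONO₂ loses NO₃⁻: pKₐ(HNO₃) ≈ -1.3
(CH₃)₂CH–NH₃⁺ loses NH₃: pKₐ(NH₄⁺) ≈ 9.2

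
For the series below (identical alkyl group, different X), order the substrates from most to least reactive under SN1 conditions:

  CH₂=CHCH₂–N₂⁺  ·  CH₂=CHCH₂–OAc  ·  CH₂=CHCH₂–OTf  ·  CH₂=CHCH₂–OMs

CH₂=CHCH₂–N₂⁺ > CH₂=CHCH₂–OTf > CH₂=CHCH₂–OMs > CH₂=CHCH₂–OAc

With the same alkyl group throughout, only the leaving group differentiates the rates.
The more stable X⁻ (or X) is on its own — i.e. the weaker a base it is — the better a leaving group it makes.
CH₂=CHCH₂–N₂⁺ loses N₂: no meaningful conjugate acid; N₂ departs as an exceptionally stable neutral molecule
CH₂=CHCH₂–OTf loses OTf⁻: pKₐ(CF₃SO₃H (triflic acid)) ≈ -14
CH₂=CHCH₂–OMs loses OMs⁻: pKₐ(CH₃SO₃H (MsOH)) ≈ -1.9
CH₂=CHCH₂–OAc loses AcO⁻: pKₐ(CH₃COOH) ≈ 4.8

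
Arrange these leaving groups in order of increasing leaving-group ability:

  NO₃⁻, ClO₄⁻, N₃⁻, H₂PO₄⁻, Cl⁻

The more stable X⁻ (or X) is on its own — i.e. the weaker a base it is — the better a leaving group it makes.
ClO₄⁻: pKₐ(HClO₄) ≈ -10
Cl⁻: pKₐ(HCl) ≈ -7 — moderately weak base
NO₃⁻: pKₐ(HNO₃) ≈ -1.3 — resonance-delocalised over three oxygens
H₂PO₄⁻: pKₐ(H₃PO₄) ≈ 2.1 — moderate base; biological leaving group after further activation
N₃⁻: pKₐ(HN₃) ≈ 4.7
Listed from poorest to best leaving group as asked.

N₃⁻ < H₂PO₄⁻ < NO₃⁻ < Cl⁻ < ClO₄⁻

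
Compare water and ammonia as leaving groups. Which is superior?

water is the better leaving group.
pKₐ(H₃O⁺) ≈ -1.7 versus pKₐ(NH₄⁺) ≈ 9.2: water is the much weaker base.
Neutral; leaves from a protonated alcohol (R–OH₂⁺).

water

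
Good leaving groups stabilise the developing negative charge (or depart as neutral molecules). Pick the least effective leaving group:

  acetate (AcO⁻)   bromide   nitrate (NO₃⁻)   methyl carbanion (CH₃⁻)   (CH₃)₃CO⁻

methyl carbanion (CH₃⁻)

A good leaving group is a weak base: the lower the pKₐ of its conjugate acid, the more readily it departs.
bromide: pKₐ(HBr) ≈ -9
nitrate (NO₃⁻): pKₐ(HNO₃) ≈ -1.3
acetate (AcO⁻): pKₐ(CH₃COOH) ≈ 4.8
(CH₃)₃CO⁻: pKₐ(t-BuOH) ≈ 18
methyl carbanion (CH₃⁻): pKₐ(CH₄) ≈ 48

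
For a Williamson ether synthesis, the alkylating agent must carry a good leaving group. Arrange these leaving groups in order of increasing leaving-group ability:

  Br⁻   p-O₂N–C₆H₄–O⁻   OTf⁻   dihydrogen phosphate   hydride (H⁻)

hydride (H⁻) < p-O₂N–C₆H₄–O⁻ < dihydrogen phosphate < Br⁻ < OTf⁻

Rank by basicity of the departing species: weakest base leaves most easily.
OTf⁻: pKₐ(CF₃SO₃H (triflic acid)) ≈ -14 — charge spread over three oxygens and a CF₃ group; the premier leaving group in synthesis
Br⁻: pKₐ(HBr) ≈ -9
dihydrogen phosphate: pKₐ(H₃PO₄) ≈ 2.1
p-O₂N–C₆H₄–O⁻: pKₐ(p-nitrophenol) ≈ 7.2
hydride (H⁻): pKₐ(H₂) ≈ 36 — extremely strong base; leaves only in special hydride-transfer contexts
Reversing gives the worst-to-best order requested.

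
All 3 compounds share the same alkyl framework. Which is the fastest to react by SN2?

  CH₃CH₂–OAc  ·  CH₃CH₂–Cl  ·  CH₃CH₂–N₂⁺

Identical carbon frameworks mean the comparison reduces to leaving-group quality.
Rank by basicity of the departing species: weakest base leaves most easily.
CH₃CH₂–N₂⁺ loses N₂: no meaningful conjugate acid; N₂ departs as an exceptionally stable neutral molecule
CH₃CH₂–Cl loses Cl⁻: pKₐ(HCl) ≈ -7
CH₃CH₂–OAc loses AcO⁻: pKₐ(CH₃COOH) ≈ 4.8

CH₃CH₂–N₂⁺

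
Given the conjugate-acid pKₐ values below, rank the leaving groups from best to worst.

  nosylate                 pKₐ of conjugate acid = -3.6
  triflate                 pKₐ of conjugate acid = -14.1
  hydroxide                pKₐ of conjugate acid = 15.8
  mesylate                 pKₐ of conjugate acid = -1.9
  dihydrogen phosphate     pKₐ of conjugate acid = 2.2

triflate > nosylate > mesylate > dihydrogen phosphate > hydroxide

Lower conjugate-acid pKₐ ⇒ weaker base ⇒ better leaving group.
Sorting by the given values: triflate (-14.1), nosylate (-3.6), mesylate (-1.9), dihydrogen phosphate (2.2), hydroxide (15.8).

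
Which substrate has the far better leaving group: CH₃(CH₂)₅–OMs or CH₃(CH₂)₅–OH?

CH₃(CH₂)₅–OMs

From CH₃(CH₂)₅–OH the departing group would be OH⁻ (pKₐ(H₂O) ≈ 15.7). Strong base; essentially never leaves without prior activation.
From CH₃(CH₂)₅–OMs the leaving group is OMs⁻ (pKₐ(CH₃SO₃H (MsOH)) ≈ -1.9). Resonance-delocalised alkanesulfonate.
(In practice CH₃(CH₂)₅–OMs is made from CH₃(CH₂)₅–OH by treatment with MsCl / Et₃N, converting the hydroxyl into a mesylate.)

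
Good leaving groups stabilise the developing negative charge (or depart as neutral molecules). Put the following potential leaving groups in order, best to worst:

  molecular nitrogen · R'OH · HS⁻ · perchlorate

molecular nitrogen > perchlorate > R'OH > HS⁻

Leaving-group ability tracks the stability of the departed species; conjugate-acid pKₐ is the usual yardstick (lower pKₐ → better LG).
molecular nitrogen: no meaningful conjugate acid; N₂ departs as an exceptionally stable neutral molecule
perchlorate: pKₐ(HClO₄) ≈ -10
R'OH: pKₐ(R'OH₂⁺) ≈ -2.4
HS⁻: pKₐ(H₂S) ≈ 7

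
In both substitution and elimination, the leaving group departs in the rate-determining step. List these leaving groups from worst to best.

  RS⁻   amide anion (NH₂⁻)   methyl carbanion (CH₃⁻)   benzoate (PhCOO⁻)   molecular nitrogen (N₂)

molecular nitrogen (N₂): no meaningful conjugate acid; N₂ departs as an exceptionally stable neutral molecule
benzoate (PhCOO⁻): pKₐ(C₆H₅COOH) ≈ 4.2 — aryl carboxylate
RS⁻: pKₐ(RSH (a thiol)) ≈ 10.5 — moderately basic; rarely leaves without activation
amide anion (NH₂⁻): pKₐ(NH₃) ≈ 38
methyl carbanion (CH₃⁻): pKₐ(CH₄) ≈ 48
The question asks for worst first, so the sequence is read in increasing leaving-group ability.

methyl carbanion (CH₃⁻) < amide anion (NH₂⁻) < RS⁻ < benzoate (PhCOO⁻) < molecular nitrogen (N₂)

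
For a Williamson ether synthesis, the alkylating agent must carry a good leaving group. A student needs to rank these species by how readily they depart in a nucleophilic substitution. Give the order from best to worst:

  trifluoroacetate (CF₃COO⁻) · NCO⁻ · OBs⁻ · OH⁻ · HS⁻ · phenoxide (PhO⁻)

OBs⁻ > trifluoroacetate (CF₃COO⁻) > NCO⁻ > HS⁻ > phenoxide (PhO⁻) > OH⁻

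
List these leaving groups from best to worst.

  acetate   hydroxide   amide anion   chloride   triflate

triflate > chloride > acetate > hydroxide > amide anion

The more stable X⁻ (or X) is on its own — i.e. the weaker a base it is — the better a leaving group it makes.
triflate: pKₐ(CF₃SO₃H (triflic acid)) ≈ -14
chloride: pKₐ(HCl) ≈ -7
acetate: pKₐ(CH₃COOH) ≈ 4.8 — resonance-stabilised but still a weak base
hydroxide: pKₐ(H₂O) ≈ 15.7 — strong base; essentially never leaves without prior activation
amide anion: pKₐ(NH₃) ≈ 38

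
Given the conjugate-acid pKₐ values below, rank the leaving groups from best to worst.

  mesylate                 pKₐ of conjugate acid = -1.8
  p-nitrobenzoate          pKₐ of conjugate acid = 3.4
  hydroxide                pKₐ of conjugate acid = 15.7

Lower conjugate-acid pKₐ ⇒ weaker base ⇒ better leaving group.
Sorting by the given values: mesylate (-1.8), p-nitrobenzoate (3.4), hydroxide (15.7).

mesylate > p-nitrobenzoate > hydroxide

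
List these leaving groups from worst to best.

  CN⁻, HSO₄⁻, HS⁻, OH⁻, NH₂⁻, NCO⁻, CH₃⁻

The more stable X⁻ (or X) is on its own — i.e. the weaker a base it is — the better a leaving group it makes.
HSO₄⁻: pKₐ(H₂SO₄) ≈ -3 — conjugate base of a strong mineral acid
NCO⁻: pKₐ(HOCN) ≈ 3.5 — resonance between N and O
HS⁻: pKₐ(H₂S) ≈ 7 — larger and more polarisable than the oxygen analogue
CN⁻: pKₐ(HCN) ≈ 9.2
OH⁻: pKₐ(H₂O) ≈ 15.7 — strong base; essentially never leaves without prior activation
NH₂⁻: pKₐ(NH₃) ≈ 38
CH₃⁻: pKₐ(CH₄) ≈ 48 — unstabilised carbanion; the worst conceivable leaving group
Listed from poorest to best leaving group as asked.

CH₃⁻ < NH₂⁻ < OH⁻ < CN⁻ < HS⁻ < NCO⁻ < HSO₄⁻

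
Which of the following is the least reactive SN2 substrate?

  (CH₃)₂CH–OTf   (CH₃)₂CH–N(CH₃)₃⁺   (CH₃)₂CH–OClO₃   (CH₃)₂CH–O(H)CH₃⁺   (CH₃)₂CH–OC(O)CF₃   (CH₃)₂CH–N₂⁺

(CH₃)₂CH–N(CH₃)₃⁺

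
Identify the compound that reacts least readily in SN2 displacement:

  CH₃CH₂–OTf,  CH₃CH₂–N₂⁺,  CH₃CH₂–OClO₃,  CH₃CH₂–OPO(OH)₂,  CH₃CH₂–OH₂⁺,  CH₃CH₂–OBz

CH₃CH₂–OBz

Identical carbon frameworks mean the comparison reduces to leaving-group quality.
Rank by basicity of the departing species: weakest base leaves most easily.
CH₃CH₂–N₂⁺ loses N₂: no meaningful conjugate acid; N₂ departs as an exceptionally stable neutral molecule
CH₃CH₂–OTf loses OTf⁻: pKₐ(CF₃SO₃H (triflic acid)) ≈ -14
CH₃CH₂–OClO₃ loses ClO₄⁻: pKₐ(HClO₄) ≈ -10
CH₃CH₂–OH₂⁺ loses H₂O: pKₐ(H₃O⁺) ≈ -1.7
CH₃CH₂–OPO(OH)₂ loses H₂PO₄⁻: pKₐ(H₃PO₄) ≈ 2.1
CH₃CH₂–OBz loses PhCOO⁻: pKₐ(C₆H₅COOH) ≈ 4.2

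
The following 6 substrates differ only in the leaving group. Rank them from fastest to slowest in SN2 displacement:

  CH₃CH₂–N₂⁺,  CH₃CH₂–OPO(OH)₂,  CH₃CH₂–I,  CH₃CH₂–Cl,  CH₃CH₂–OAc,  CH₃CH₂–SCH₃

CH₃CH₂–N₂⁺ > CH₃CH₂–I > CH₃CH₂–Cl > CH₃CH₂–OPO(OH)₂ > CH₃CH₂–OAc > CH₃CH₂–SCH₃

The skeletons are identical, so relative rate is governed entirely by leaving-group ability.
A good leaving group is a weak base: the lower the pKₐ of its conjugate acid, the more readily it departs.
CH₃CH₂–N₂⁺ loses N₂: no meaningful conjugate acid; N₂ departs as an exceptionally stable neutral molecule
CH₃CH₂–I loses I⁻: pKₐ(HI) ≈ -10
CH₃CH₂–Cl loses Cl⁻: pKₐ(HCl) ≈ -7
CH₃CH₂–OPO(OH)₂ loses H₂PO₄⁻: pKₐ(H₃PO₄) ≈ 2.1
CH₃CH₂–OAc loses AcO⁻: pKₐ(CH₃COOH) ≈ 4.8
CH₃CH₂–SCH₃ loses RS⁻: pKₐ(RSH (a thiol)) ≈ 10.5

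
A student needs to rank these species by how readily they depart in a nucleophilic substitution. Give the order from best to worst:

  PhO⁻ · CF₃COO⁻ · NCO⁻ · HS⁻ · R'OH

Rank by basicity of the departing species: weakest base leaves most easily.
R'OH: pKₐ(R'OH₂⁺) ≈ -2.4
CF₃COO⁻: pKₐ(CF₃COOH) ≈ 0.2
NCO⁻: pKₐ(HOCN) ≈ 3.5
HS⁻: pKₐ(H₂S) ≈ 7
PhO⁻: pKₐ(C₆H₅OH (phenol)) ≈ 10

R'OH > CF₃COO⁻ > NCO⁻ > HS⁻ > PhO⁻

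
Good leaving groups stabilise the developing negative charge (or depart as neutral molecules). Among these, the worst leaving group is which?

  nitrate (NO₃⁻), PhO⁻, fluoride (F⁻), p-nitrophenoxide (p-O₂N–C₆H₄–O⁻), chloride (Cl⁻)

Rank by basicity of the departing species: weakest base leaves most easily.
chloride (Cl⁻): pKₐ(HCl) ≈ -7
nitrate (NO₃⁻): pKₐ(HNO₃) ≈ -1.3
fluoride (F⁻): pKₐ(HF) ≈ 3.2
p-nitrophenoxide (p-O₂N–C₆H₄–O⁻): pKₐ(p-nitrophenol) ≈ 7.2
PhO⁻: pKₐ(C₆H₅OH (phenol)) ≈ 10

PhO⁻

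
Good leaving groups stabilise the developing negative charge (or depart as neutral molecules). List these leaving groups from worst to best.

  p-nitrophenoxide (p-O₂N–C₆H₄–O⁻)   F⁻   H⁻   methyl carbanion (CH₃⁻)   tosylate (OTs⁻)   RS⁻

methyl carbanion (CH₃⁻) < H⁻ < RS⁻ < p-nitrophenoxide (p-O₂N–C₆H₄–O⁻) < F⁻ < tosylate (OTs⁻)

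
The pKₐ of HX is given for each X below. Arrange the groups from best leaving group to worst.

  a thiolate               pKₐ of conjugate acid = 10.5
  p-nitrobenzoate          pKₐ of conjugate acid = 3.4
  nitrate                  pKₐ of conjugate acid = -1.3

nitrate > p-nitrobenzoate > a thiolate

Lower conjugate-acid pKₐ ⇒ weaker base ⇒ better leaving group.
Sorting by the given values: nitrate (-1.3), p-nitrobenzoate (3.4), a thiolate (10.5).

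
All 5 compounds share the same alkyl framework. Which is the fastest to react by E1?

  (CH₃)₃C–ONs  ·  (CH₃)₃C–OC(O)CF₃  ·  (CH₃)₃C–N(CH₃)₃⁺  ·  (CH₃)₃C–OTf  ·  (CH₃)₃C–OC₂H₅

(CH₃)₃C–OTf

With the same alkyl group throughout, only the leaving group differentiates the rates.
The more stable X⁻ (or X) is on its own — i.e. the weaker a base it is — the better a leaving group it makes.
(CH₃)₃C–OTf loses OTf⁻: pKₐ(CF₃SO₃H (triflic acid)) ≈ -14
(CH₃)₃C–ONs loses ONs⁻: pKₐ(p-O₂NC₆H₄SO₃H) ≈ -3.5
(CH₃)₃C–OC(O)CF₃ loses CF₃COO⁻: pKₐ(CF₃COOH) ≈ 0.2
(CH₃)₃C–N(CH₃)₃⁺ loses NR'₃: pKₐ(R'₃NH⁺) ≈ 10.7
(CH₃)₃C–OC₂H₅ loses CH₃CH₂O⁻: pKₐ(CH₃CH₂OH) ≈ 16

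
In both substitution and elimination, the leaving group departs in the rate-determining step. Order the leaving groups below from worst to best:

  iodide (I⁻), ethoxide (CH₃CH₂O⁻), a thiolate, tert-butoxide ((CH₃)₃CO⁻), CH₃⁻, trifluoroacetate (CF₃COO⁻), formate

CH₃⁻ < tert-butoxide ((CH₃)₃CO⁻) < ethoxide (CH₃CH₂O⁻) < a thiolate < formate < trifluoroacetate (CF₃COO⁻) < iodide (I⁻)

iodide (I⁻): pKₐ(HI) ≈ -10 — large, highly polarisable; very weak base
trifluoroacetate (CF₃COO⁻): pKₐ(CF₃COOH) ≈ 0.2 — strongly electron-withdrawing CF₃ stabilises the carboxylate
formate: pKₐ(HCOOH) ≈ 3.8
a thiolate: pKₐ(RSH (a thiol)) ≈ 10.5 — moderately basic; rarely leaves without activation
ethoxide (CH₃CH₂O⁻): pKₐ(CH₃CH₂OH) ≈ 16 — strong base; alkoxides do not leave unassisted
tert-butoxide ((CH₃)₃CO⁻): pKₐ(t-BuOH) ≈ 18 — bulky, strongly basic alkoxide
CH₃⁻: pKₐ(CH₄) ≈ 48 — unstabilised carbanion; the worst conceivable leaving group
The question asks for worst first, so the sequence is read in increasing leaving-group ability.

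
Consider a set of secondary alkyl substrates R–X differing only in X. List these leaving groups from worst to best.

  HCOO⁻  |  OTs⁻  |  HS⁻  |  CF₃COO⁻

HS⁻ < HCOO⁻ < CF₃COO⁻ < OTs⁻

Leaving-group ability tracks the stability of the departed species; conjugate-acid pKₐ is the usual yardstick (lower pKₐ → better LG).
OTs⁻: pKₐ(p-CH₃C₆H₄SO₃H (TsOH)) ≈ -2.8
CF₃COO⁻: pKₐ(CF₃COOH) ≈ 0.2
HCOO⁻: pKₐ(HCOOH) ≈ 3.8 — resonance-stabilised carboxylate
HS⁻: pKₐ(H₂S) ≈ 7 — larger and more polarisable than the oxygen analogue
Listed from poorest to best leaving group as asked.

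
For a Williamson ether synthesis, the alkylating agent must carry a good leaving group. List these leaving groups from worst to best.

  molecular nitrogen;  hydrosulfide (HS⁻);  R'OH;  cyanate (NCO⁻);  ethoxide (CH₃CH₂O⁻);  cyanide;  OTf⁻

ethoxide (CH₃CH₂O⁻) < cyanide < hydrosulfide (HS⁻) < cyanate (NCO⁻) < R'OH < OTf⁻ < molecular nitrogen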